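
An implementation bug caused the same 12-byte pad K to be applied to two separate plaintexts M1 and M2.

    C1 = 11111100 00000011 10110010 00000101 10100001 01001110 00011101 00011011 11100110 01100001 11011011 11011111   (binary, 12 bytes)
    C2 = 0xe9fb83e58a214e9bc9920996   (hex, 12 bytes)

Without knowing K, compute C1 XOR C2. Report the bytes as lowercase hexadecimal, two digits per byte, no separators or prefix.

15f831e02b6f53802ff3d249

C1 ⊕ C2 = (M1 ⊕ K) ⊕ (M2 ⊕ K) = M1 ⊕ M2 — the shared key cancels under XOR.
252 ⊕ 233 =  21
  3 ⊕ 251 = 248
178 ⊕ 131 =  49
  5 ⊕ 229 = 224
161 ⊕ 138 =  43
 78 ⊕  33 = 111
 29 ⊕  78 =  83
 27 ⊕ 155 = 128
230 ⊕ 201 =  47
 97 ⊕ 146 = 243
219 ⊕   9 = 210
223 ⊕ 150 =  73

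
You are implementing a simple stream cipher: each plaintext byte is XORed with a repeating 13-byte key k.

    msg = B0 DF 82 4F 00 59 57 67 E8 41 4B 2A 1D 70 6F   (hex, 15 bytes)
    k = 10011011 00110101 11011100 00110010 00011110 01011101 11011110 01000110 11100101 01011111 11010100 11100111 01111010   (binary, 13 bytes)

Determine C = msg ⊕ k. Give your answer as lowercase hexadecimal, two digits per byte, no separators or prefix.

The 13-byte key repeats, so the effective keystream is 9b 35 dc 32 1e 5d de 46 e5 5f d4 e7 7a 9b 35.
byte 0: b0 ⊕ 9b = 2b
byte 1: df ⊕ 35 = ea
byte 2: 82 ⊕ dc = 5e
byte 3: 4f ⊕ 32 = 7d
byte 4: 00 ⊕ 1e = 1e
byte 5: 59 ⊕ 5d = 04
byte 6: 57 ⊕ de = 89
byte 7: 67 ⊕ 46 = 21
byte 8: e8 ⊕ e5 = 0d
byte 9: 41 ⊕ 5f = 1e
byte 10: 4b ⊕ d4 = 9f
byte 11: 2a ⊕ e7 = cd
byte 12: 1d ⊕ 7a = 67
byte 13: 70 ⊕ 9b = eb
byte 14: 6f ⊕ 35 = 5a

2bea5e7d1e0489210d1e9fcd67eb5a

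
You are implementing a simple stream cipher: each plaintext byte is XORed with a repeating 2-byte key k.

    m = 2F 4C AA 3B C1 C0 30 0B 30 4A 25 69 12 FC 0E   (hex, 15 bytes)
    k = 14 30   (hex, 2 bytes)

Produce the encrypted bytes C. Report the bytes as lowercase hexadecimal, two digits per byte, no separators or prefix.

3b7cbe0bd5f0243b247a315906cc1a

The 2-byte key repeats, so the effective keystream is 14 30 14 30 14 30 14 30 14 30 14 30 14 30 14.
byte 0: 2f ^ 14 = 3b
byte 1: 4c ^ 30 = 7c
byte 2: aa ^ 14 = be
byte 3: 3b ^ 30 = 0b
byte 4: c1 ^ 14 = d5
byte 5: c0 ^ 30 = f0
byte 6: 30 ^ 14 = 24
byte 7: 0b ^ 30 = 3b
byte 8: 30 ^ 14 = 24
byte 9: 4a ^ 30 = 7a
byte 10: 25 ^ 14 = 31
byte 11: 69 ^ 30 = 59
byte 12: 12 ^ 14 = 06
byte 13: fc ^ 30 = cc
byte 14: 0e ^ 14 = 1a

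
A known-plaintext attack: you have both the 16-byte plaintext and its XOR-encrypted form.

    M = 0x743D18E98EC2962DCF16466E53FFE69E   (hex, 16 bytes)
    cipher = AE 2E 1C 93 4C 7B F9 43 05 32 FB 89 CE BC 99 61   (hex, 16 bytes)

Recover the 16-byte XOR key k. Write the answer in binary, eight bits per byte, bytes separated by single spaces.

11011010 00010011 00000100 01111010 11000010 10111001 01101111 01101110 11001010 00100100 10111101 11100111 10011101 01000011 01111111 11111111

Since cipher = M ⊕ k, XORing both sides with M gives k = M ⊕ cipher.
116 ^ 174 = 218
 61 ^  46 =  19
 24 ^  28 =   4
233 ^ 147 = 122
142 ^  76 = 194
194 ^ 123 = 185
150 ^ 249 = 111
 45 ^  67 = 110
207 ^   5 = 202
 22 ^  50 =  36
 70 ^ 251 = 189
110 ^ 137 = 231
 83 ^ 206 = 157
255 ^ 188 =  67
230 ^ 153 = 127
158 ^  97 = 255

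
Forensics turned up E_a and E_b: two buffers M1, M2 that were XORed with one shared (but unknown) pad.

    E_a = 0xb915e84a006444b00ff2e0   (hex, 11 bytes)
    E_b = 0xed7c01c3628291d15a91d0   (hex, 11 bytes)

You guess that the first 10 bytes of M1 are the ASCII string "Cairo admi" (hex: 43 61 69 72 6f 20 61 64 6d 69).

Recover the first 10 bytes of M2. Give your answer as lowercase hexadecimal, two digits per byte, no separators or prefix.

First, E_a ⊕ E_b = (M1 ⊕ K) ⊕ (M2 ⊕ K) = M1 ⊕ M2, so the key drops out. Then M2 = (M1 ⊕ M2) ⊕ M1 over the first 10 bytes.
byte 0: (b9 ⊕ ed) ⊕ 43 = 54 ⊕ 43 = 17
byte 1: (15 ⊕ 7c) ⊕ 61 = 69 ⊕ 61 = 08
byte 2: (e8 ⊕ 01) ⊕ 69 = e9 ⊕ 69 = 80
byte 3: (4a ⊕ c3) ⊕ 72 = 89 ⊕ 72 = fb
byte 4: (00 ⊕ 62) ⊕ 6f = 62 ⊕ 6f = 0d
byte 5: (64 ⊕ 82) ⊕ 20 = e6 ⊕ 20 = c6
byte 6: (44 ⊕ 91) ⊕ 61 = d5 ⊕ 61 = b4
byte 7: (b0 ⊕ d1) ⊕ 64 = 61 ⊕ 64 = 05
byte 8: (0f ⊕ 5a) ⊕ 6d = 55 ⊕ 6d = 38
byte 9: (f2 ⊕ 91) ⊕ 69 = 63 ⊕ 69 = 0a

170880fb0dc6b405380a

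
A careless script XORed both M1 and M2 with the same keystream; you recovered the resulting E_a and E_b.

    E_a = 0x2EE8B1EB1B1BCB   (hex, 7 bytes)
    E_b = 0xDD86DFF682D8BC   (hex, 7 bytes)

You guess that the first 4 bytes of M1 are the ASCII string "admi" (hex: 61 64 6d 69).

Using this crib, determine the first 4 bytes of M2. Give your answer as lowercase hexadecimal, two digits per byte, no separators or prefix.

First, E_a ⊕ E_b = (M1 ⊕ K) ⊕ (M2 ⊕ K) = M1 ⊕ M2, so the key drops out. Then M2 = (M1 ⊕ M2) ⊕ M1 over the first 4 bytes.
byte 0: (2e XOR dd) XOR 61 = f3 XOR 61 = 92
byte 1: (e8 XOR 86) XOR 64 = 6e XOR 64 = 0a
byte 2: (b1 XOR df) XOR 6d = 6e XOR 6d = 03
byte 3: (eb XOR f6) XOR 69 = 1d XOR 69 = 74

920a0374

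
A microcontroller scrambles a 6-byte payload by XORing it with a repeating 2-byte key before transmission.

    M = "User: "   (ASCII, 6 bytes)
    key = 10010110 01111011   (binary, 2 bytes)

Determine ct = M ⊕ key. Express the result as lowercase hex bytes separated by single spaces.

c3 08 f3 09 ac 5b

The 2-byte key repeats, so the effective keystream is 96 7b 96 7b 96 7b.
byte 0: 55 xor 96 = c3
byte 1: 73 xor 7b = 08
byte 2: 65 xor 96 = f3
byte 3: 72 xor 7b = 09
byte 4: 3a xor 96 = ac
byte 5: 20 xor 7b = 5b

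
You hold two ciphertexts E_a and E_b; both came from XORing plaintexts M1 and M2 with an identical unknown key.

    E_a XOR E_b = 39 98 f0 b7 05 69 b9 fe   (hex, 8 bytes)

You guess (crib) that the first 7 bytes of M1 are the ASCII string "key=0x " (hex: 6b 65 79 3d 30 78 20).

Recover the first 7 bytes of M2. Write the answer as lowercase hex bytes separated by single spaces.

52 fd 89 8a 35 11 99

Since E_a ⊕ E_b = M1 ⊕ M2, XORing with the guessed M1 bytes yields the corresponding M2 bytes: M2 = (E_a ⊕ E_b) ⊕ M1.
 57 xor 107 =  82
152 xor 101 = 253
240 xor 121 = 137
183 xor  61 = 138
  5 xor  48 =  53
105 xor 120 =  17
185 xor  32 = 153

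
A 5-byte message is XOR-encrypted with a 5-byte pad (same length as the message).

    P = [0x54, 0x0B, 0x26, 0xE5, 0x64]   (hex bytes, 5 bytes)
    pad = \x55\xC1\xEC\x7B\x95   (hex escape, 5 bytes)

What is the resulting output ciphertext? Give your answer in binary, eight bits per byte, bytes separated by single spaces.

00000001 11001010 11001010 10011110 11110001

XOR is its own inverse, so applying the key byte-wise gives the result directly.
byte 0: 54 XOR 55 = 01
byte 1: 0b XOR c1 = ca
byte 2: 26 XOR ec = ca
byte 3: e5 XOR 7b = 9e
byte 4: 64 XOR 95 = f1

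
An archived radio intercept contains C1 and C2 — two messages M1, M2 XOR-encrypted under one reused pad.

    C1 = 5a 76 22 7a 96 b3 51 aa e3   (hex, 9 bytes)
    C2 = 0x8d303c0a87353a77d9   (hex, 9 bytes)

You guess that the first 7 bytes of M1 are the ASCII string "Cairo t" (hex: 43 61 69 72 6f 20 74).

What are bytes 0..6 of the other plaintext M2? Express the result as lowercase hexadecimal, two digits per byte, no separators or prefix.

First, C1 ⊕ C2 = (M1 ⊕ K) ⊕ (M2 ⊕ K) = M1 ⊕ M2, so the key drops out. Then M2 = (M1 ⊕ M2) ⊕ M1 over the first 7 bytes.
byte 0: (5a xor 8d) xor 43 = d7 xor 43 = 94
byte 1: (76 xor 30) xor 61 = 46 xor 61 = 27
byte 2: (22 xor 3c) xor 69 = 1e xor 69 = 77
byte 3: (7a xor 0a) xor 72 = 70 xor 72 = 02
byte 4: (96 xor 87) xor 6f = 11 xor 6f = 7e
byte 5: (b3 xor 35) xor 20 = 86 xor 20 = a6
byte 6: (51 xor 3a) xor 74 = 6b xor 74 = 1f

942777027ea61f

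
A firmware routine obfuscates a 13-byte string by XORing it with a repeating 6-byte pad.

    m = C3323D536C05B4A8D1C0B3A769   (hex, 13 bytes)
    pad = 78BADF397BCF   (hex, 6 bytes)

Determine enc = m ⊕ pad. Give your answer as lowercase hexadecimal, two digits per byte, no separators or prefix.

The 6-byte key repeats, so the effective keystream is 78 ba df 39 7b cf 78 ba df 39 7b cf 78.
byte 0: 195 ^ 120 = 187
byte 1:  50 ^ 186 = 136
byte 2:  61 ^ 223 = 226
byte 3:  83 ^  57 = 106
byte 4: 108 ^ 123 =  23
byte 5:   5 ^ 207 = 202
byte 6: 180 ^ 120 = 204
byte 7: 168 ^ 186 =  18
byte 8: 209 ^ 223 =  14
byte 9: 192 ^  57 = 249
byte 10: 179 ^ 123 = 200
byte 11: 167 ^ 207 = 104
byte 12: 105 ^ 120 =  17

bb88e26a17cacc120ef9c86811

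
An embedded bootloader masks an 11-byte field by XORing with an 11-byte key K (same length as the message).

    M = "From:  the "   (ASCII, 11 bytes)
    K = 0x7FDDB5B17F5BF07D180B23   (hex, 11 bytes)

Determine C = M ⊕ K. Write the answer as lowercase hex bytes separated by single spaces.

XOR is its own inverse, so applying the key byte-wise gives the result directly.
byte 0: 46 xor 7f = 39
byte 1: 72 xor dd = af
byte 2: 6f xor b5 = da
byte 3: 6d xor b1 = dc
byte 4: 3a xor 7f = 45
byte 5: 20 xor 5b = 7b
byte 6: 20 xor f0 = d0
byte 7: 74 xor 7d = 09
byte 8: 68 xor 18 = 70
byte 9: 65 xor 0b = 6e
byte 10: 20 xor 23 = 03

39 af da dc 45 7b d0 09 70 6e 03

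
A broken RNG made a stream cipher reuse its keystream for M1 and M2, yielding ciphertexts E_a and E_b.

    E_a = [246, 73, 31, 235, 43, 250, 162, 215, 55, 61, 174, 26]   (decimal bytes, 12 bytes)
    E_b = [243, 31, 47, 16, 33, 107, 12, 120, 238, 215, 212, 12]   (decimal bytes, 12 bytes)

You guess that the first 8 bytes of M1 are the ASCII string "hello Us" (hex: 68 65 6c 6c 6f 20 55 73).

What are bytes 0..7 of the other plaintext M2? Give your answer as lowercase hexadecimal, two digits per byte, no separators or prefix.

6d335c9765b1fbdc

First, E_a ⊕ E_b = (M1 ⊕ K) ⊕ (M2 ⊕ K) = M1 ⊕ M2, so the key drops out. Then M2 = (M1 ⊕ M2) ⊕ M1 over the first 8 bytes.
byte 0: (f6 ^ f3) ^ 68 = 05 ^ 68 = 6d
byte 1: (49 ^ 1f) ^ 65 = 56 ^ 65 = 33
byte 2: (1f ^ 2f) ^ 6c = 30 ^ 6c = 5c
byte 3: (eb ^ 10) ^ 6c = fb ^ 6c = 97
byte 4: (2b ^ 21) ^ 6f = 0a ^ 6f = 65
byte 5: (fa ^ 6b) ^ 20 = 91 ^ 20 = b1
byte 6: (a2 ^ 0c) ^ 55 = ae ^ 55 = fb
byte 7: (d7 ^ 78) ^ 73 = af ^ 73 = dc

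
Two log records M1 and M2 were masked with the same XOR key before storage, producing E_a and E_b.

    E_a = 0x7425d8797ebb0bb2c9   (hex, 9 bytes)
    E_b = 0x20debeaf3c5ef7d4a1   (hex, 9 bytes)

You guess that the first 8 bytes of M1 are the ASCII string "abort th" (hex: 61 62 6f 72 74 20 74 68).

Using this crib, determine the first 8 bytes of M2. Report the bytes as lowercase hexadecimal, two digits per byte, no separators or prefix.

359909a436c5880e

First, E_a ⊕ E_b = (M1 ⊕ K) ⊕ (M2 ⊕ K) = M1 ⊕ M2, so the key drops out. Then M2 = (M1 ⊕ M2) ⊕ M1 over the first 8 bytes.
byte 0: (74 ⊕ 20) ⊕ 61 = 54 ⊕ 61 = 35
byte 1: (25 ⊕ de) ⊕ 62 = fb ⊕ 62 = 99
byte 2: (d8 ⊕ be) ⊕ 6f = 66 ⊕ 6f = 09
byte 3: (79 ⊕ af) ⊕ 72 = d6 ⊕ 72 = a4
byte 4: (7e ⊕ 3c) ⊕ 74 = 42 ⊕ 74 = 36
byte 5: (bb ⊕ 5e) ⊕ 20 = e5 ⊕ 20 = c5
byte 6: (0b ⊕ f7) ⊕ 74 = fc ⊕ 74 = 88
byte 7: (b2 ⊕ d4) ⊕ 68 = 66 ⊕ 68 = 0e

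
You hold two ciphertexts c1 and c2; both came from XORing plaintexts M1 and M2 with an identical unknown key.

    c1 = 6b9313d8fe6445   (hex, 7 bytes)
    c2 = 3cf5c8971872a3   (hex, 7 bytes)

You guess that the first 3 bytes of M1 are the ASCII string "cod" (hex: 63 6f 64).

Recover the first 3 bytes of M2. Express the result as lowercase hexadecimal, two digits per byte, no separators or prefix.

3409bf

First, c1 ⊕ c2 = (M1 ⊕ K) ⊕ (M2 ⊕ K) = M1 ⊕ M2, so the key drops out. Then M2 = (M1 ⊕ M2) ⊕ M1 over the first 3 bytes.
byte 0: (6b XOR 3c) XOR 63 = 57 XOR 63 = 34
byte 1: (93 XOR f5) XOR 6f = 66 XOR 6f = 09
byte 2: (13 XOR c8) XOR 64 = db XOR 64 = bf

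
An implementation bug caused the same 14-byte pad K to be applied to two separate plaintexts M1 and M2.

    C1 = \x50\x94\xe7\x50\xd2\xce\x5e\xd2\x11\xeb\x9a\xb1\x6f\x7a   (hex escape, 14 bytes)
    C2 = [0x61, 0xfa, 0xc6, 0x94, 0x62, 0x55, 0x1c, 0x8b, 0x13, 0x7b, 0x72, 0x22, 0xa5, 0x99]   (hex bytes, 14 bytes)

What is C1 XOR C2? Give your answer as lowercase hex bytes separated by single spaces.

31 6e 21 c4 b0 9b 42 59 02 90 e8 93 ca e3

C1 ⊕ C2 = (M1 ⊕ K) ⊕ (M2 ⊕ K) = M1 ⊕ M2 — the shared key cancels under XOR.
 80 ^  97 =  49
148 ^ 250 = 110
231 ^ 198 =  33
 80 ^ 148 = 196
210 ^  98 = 176
206 ^  85 = 155
 94 ^  28 =  66
210 ^ 139 =  89
 17 ^  19 =   2
235 ^ 123 = 144
154 ^ 114 = 232
177 ^  34 = 147
111 ^ 165 = 202
122 ^ 153 = 227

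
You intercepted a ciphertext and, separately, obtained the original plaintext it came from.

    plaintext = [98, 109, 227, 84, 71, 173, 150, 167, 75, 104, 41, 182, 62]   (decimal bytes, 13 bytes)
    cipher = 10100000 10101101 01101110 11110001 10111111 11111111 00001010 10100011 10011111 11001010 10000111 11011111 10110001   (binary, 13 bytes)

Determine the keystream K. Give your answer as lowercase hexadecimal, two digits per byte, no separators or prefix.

c2c08da5f8529c04d4a2ae698f

Since cipher = plaintext ⊕ K, XORing both sides with plaintext gives K = plaintext ⊕ cipher.
byte 0: 62 xor a0 = c2
byte 1: 6d xor ad = c0
byte 2: e3 xor 6e = 8d
byte 3: 54 xor f1 = a5
byte 4: 47 xor bf = f8
byte 5: ad xor ff = 52
byte 6: 96 xor 0a = 9c
byte 7: a7 xor a3 = 04
byte 8: 4b xor 9f = d4
byte 9: 68 xor ca = a2
byte 10: 29 xor 87 = ae
byte 11: b6 xor df = 69
byte 12: 3e xor b1 = 8f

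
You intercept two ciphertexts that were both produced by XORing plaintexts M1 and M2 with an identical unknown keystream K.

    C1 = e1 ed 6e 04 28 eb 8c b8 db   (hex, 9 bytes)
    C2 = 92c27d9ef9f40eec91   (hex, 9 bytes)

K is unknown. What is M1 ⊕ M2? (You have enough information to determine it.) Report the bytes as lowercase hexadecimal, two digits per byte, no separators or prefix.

C1 ⊕ C2 = (M1 ⊕ K) ⊕ (M2 ⊕ K) = M1 ⊕ M2 — the shared key cancels under XOR.
byte 0: e1 ⊕ 92 = 73
byte 1: ed ⊕ c2 = 2f
byte 2: 6e ⊕ 7d = 13
byte 3: 04 ⊕ 9e = 9a
byte 4: 28 ⊕ f9 = d1
byte 5: eb ⊕ f4 = 1f
byte 6: 8c ⊕ 0e = 82
byte 7: b8 ⊕ ec = 54
byte 8: db ⊕ 91 = 4a

732f139ad11f82544a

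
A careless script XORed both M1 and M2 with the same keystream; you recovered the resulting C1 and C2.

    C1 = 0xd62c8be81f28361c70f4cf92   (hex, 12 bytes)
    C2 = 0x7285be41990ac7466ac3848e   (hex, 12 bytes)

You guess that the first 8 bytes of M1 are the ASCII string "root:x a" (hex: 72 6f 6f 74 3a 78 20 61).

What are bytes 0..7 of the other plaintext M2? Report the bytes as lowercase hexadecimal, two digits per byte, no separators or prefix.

d6c65addbc5ad13b

First, C1 ⊕ C2 = (M1 ⊕ K) ⊕ (M2 ⊕ K) = M1 ⊕ M2, so the key drops out. Then M2 = (M1 ⊕ M2) ⊕ M1 over the first 8 bytes.
byte 0: (d6 xor 72) xor 72 = a4 xor 72 = d6
byte 1: (2c xor 85) xor 6f = a9 xor 6f = c6
byte 2: (8b xor be) xor 6f = 35 xor 6f = 5a
byte 3: (e8 xor 41) xor 74 = a9 xor 74 = dd
byte 4: (1f xor 99) xor 3a = 86 xor 3a = bc
byte 5: (28 xor 0a) xor 78 = 22 xor 78 = 5a
byte 6: (36 xor c7) xor 20 = f1 xor 20 = d1
byte 7: (1c xor 46) xor 61 = 5a xor 61 = 3b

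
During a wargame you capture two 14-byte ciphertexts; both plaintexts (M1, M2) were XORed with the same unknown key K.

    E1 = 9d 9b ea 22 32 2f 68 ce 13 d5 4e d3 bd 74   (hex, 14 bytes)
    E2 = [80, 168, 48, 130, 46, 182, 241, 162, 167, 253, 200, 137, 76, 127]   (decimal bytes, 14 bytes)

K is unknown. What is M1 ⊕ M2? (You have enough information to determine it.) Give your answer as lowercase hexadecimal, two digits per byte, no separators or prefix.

cd33daa01c99996cb428865af10b

E1 ⊕ E2 = (M1 ⊕ K) ⊕ (M2 ⊕ K) = M1 ⊕ M2 — the shared key cancels under XOR.
9d XOR 50 = cd
9b XOR a8 = 33
ea XOR 30 = da
22 XOR 82 = a0
32 XOR 2e = 1c
2f XOR b6 = 99
68 XOR f1 = 99
ce XOR a2 = 6c
13 XOR a7 = b4
d5 XOR fd = 28
4e XOR c8 = 86
d3 XOR 89 = 5a
bd XOR 4c = f1
74 XOR 7f = 0b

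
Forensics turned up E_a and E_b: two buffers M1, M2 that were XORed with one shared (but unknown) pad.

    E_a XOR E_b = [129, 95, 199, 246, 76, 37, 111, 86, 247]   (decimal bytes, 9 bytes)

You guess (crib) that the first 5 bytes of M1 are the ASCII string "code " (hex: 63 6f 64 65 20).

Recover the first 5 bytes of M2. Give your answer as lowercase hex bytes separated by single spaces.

Since E_a ⊕ E_b = M1 ⊕ M2, XORing with the guessed M1 bytes yields the corresponding M2 bytes: M2 = (E_a ⊕ E_b) ⊕ M1.
81 xor 63 = e2
5f xor 6f = 30
c7 xor 64 = a3
f6 xor 65 = 93
4c xor 20 = 6c

e2 30 a3 93 6c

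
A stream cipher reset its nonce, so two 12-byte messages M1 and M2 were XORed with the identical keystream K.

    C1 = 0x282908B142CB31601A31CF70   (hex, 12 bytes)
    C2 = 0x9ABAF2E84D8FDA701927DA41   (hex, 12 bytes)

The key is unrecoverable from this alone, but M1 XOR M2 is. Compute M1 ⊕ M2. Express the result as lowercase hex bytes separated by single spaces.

b2 93 fa 59 0f 44 eb 10 03 16 15 31

C1 ⊕ C2 = (M1 ⊕ K) ⊕ (M2 ⊕ K) = M1 ⊕ M2 — the shared key cancels under XOR.
00101000 xor 10011010 = 10110010
00101001 xor 10111010 = 10010011
00001000 xor 11110010 = 11111010
10110001 xor 11101000 = 01011001
01000010 xor 01001101 = 00001111
11001011 xor 10001111 = 01000100
00110001 xor 11011010 = 11101011
01100000 xor 01110000 = 00010000
00011010 xor 00011001 = 00000011
00110001 xor 00100111 = 00010110
11001111 xor 11011010 = 00010101
01110000 xor 01000001 = 00110001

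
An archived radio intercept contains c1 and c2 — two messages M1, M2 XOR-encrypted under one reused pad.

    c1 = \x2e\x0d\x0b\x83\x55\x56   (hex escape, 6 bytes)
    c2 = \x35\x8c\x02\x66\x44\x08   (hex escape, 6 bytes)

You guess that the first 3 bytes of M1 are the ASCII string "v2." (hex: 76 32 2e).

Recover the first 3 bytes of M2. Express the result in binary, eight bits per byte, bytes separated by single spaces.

01101101 10110011 00100111

First, c1 ⊕ c2 = (M1 ⊕ K) ⊕ (M2 ⊕ K) = M1 ⊕ M2, so the key drops out. Then M2 = (M1 ⊕ M2) ⊕ M1 over the first 3 bytes.
byte 0: (2e xor 35) xor 76 = 1b xor 76 = 6d
byte 1: (0d xor 8c) xor 32 = 81 xor 32 = b3
byte 2: (0b xor 02) xor 2e = 09 xor 2e = 27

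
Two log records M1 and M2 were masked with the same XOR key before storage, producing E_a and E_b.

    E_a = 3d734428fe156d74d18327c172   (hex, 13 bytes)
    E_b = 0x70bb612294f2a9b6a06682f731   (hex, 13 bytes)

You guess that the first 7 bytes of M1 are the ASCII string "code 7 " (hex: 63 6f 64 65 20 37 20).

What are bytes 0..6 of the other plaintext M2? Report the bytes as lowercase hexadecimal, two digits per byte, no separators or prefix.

2ea7416f4ad0e4

First, E_a ⊕ E_b = (M1 ⊕ K) ⊕ (M2 ⊕ K) = M1 ⊕ M2, so the key drops out. Then M2 = (M1 ⊕ M2) ⊕ M1 over the first 7 bytes.
byte 0: (3d XOR 70) XOR 63 = 4d XOR 63 = 2e
byte 1: (73 XOR bb) XOR 6f = c8 XOR 6f = a7
byte 2: (44 XOR 61) XOR 64 = 25 XOR 64 = 41
byte 3: (28 XOR 22) XOR 65 = 0a XOR 65 = 6f
byte 4: (fe XOR 94) XOR 20 = 6a XOR 20 = 4a
byte 5: (15 XOR f2) XOR 37 = e7 XOR 37 = d0
byte 6: (6d XOR a9) XOR 20 = c4 XOR 20 = e4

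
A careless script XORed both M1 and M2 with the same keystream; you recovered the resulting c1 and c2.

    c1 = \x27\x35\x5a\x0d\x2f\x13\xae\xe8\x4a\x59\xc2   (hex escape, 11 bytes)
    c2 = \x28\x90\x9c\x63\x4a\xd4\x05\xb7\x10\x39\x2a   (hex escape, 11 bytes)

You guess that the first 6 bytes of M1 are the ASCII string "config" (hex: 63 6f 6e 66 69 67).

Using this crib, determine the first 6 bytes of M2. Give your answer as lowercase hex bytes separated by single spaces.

First, c1 ⊕ c2 = (M1 ⊕ K) ⊕ (M2 ⊕ K) = M1 ⊕ M2, so the key drops out. Then M2 = (M1 ⊕ M2) ⊕ M1 over the first 6 bytes.
byte 0: (27 xor 28) xor 63 = 0f xor 63 = 6c
byte 1: (35 xor 90) xor 6f = a5 xor 6f = ca
byte 2: (5a xor 9c) xor 6e = c6 xor 6e = a8
byte 3: (0d xor 63) xor 66 = 6e xor 66 = 08
byte 4: (2f xor 4a) xor 69 = 65 xor 69 = 0c
byte 5: (13 xor d4) xor 67 = c7 xor 67 = a0

6c ca a8 08 0c a0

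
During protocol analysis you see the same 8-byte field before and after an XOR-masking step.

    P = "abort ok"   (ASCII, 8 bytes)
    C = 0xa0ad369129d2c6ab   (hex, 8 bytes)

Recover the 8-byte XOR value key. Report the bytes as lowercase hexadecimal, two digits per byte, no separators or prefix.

c1cf59e35df2a9c0

Since C = P ⊕ key, XORing both sides with P gives key = P ⊕ C.
byte 0: 61 XOR a0 = c1
byte 1: 62 XOR ad = cf
byte 2: 6f XOR 36 = 59
byte 3: 72 XOR 91 = e3
byte 4: 74 XOR 29 = 5d
byte 5: 20 XOR d2 = f2
byte 6: 6f XOR c6 = a9
byte 7: 6b XOR ab = c0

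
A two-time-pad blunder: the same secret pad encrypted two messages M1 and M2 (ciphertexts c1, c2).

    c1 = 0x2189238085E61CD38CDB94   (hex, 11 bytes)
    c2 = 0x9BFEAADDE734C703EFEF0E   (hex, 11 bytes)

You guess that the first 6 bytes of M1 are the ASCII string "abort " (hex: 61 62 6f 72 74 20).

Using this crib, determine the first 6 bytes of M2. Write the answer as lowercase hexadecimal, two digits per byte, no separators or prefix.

First, c1 ⊕ c2 = (M1 ⊕ K) ⊕ (M2 ⊕ K) = M1 ⊕ M2, so the key drops out. Then M2 = (M1 ⊕ M2) ⊕ M1 over the first 6 bytes.
byte 0: (21 XOR 9b) XOR 61 = ba XOR 61 = db
byte 1: (89 XOR fe) XOR 62 = 77 XOR 62 = 15
byte 2: (23 XOR aa) XOR 6f = 89 XOR 6f = e6
byte 3: (80 XOR dd) XOR 72 = 5d XOR 72 = 2f
byte 4: (85 XOR e7) XOR 74 = 62 XOR 74 = 16
byte 5: (e6 XOR 34) XOR 20 = d2 XOR 20 = f2

db15e62f16f2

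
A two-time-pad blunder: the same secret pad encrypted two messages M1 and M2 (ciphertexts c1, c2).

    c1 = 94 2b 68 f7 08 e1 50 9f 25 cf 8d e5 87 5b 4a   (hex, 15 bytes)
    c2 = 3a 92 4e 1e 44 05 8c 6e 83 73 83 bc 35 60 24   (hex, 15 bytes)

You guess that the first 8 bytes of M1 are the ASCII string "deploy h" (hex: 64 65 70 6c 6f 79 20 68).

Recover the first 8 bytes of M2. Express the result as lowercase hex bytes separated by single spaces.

ca dc 56 85 23 9d fc 99

First, c1 ⊕ c2 = (M1 ⊕ K) ⊕ (M2 ⊕ K) = M1 ⊕ M2, so the key drops out. Then M2 = (M1 ⊕ M2) ⊕ M1 over the first 8 bytes.
byte 0: (94 XOR 3a) XOR 64 = ae XOR 64 = ca
byte 1: (2b XOR 92) XOR 65 = b9 XOR 65 = dc
byte 2: (68 XOR 4e) XOR 70 = 26 XOR 70 = 56
byte 3: (f7 XOR 1e) XOR 6c = e9 XOR 6c = 85
byte 4: (08 XOR 44) XOR 6f = 4c XOR 6f = 23
byte 5: (e1 XOR 05) XOR 79 = e4 XOR 79 = 9d
byte 6: (50 XOR 8c) XOR 20 = dc XOR 20 = fc
byte 7: (9f XOR 6e) XOR 68 = f1 XOR 68 = 99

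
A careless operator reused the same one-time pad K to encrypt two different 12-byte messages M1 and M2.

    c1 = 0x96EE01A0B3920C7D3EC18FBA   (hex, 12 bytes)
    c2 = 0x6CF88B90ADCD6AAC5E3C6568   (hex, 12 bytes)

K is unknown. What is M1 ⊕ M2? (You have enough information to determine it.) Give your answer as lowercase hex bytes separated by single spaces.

fa 16 8a 30 1e 5f 66 d1 60 fd ea d2

c1 ⊕ c2 = (M1 ⊕ K) ⊕ (M2 ⊕ K) = M1 ⊕ M2 — the shared key cancels under XOR.
byte 0: 96 xor 6c = fa
byte 1: ee xor f8 = 16
byte 2: 01 xor 8b = 8a
byte 3: a0 xor 90 = 30
byte 4: b3 xor ad = 1e
byte 5: 92 xor cd = 5f
byte 6: 0c xor 6a = 66
byte 7: 7d xor ac = d1
byte 8: 3e xor 5e = 60
byte 9: c1 xor 3c = fd
byte 10: 8f xor 65 = ea
byte 11: ba xor 68 = d2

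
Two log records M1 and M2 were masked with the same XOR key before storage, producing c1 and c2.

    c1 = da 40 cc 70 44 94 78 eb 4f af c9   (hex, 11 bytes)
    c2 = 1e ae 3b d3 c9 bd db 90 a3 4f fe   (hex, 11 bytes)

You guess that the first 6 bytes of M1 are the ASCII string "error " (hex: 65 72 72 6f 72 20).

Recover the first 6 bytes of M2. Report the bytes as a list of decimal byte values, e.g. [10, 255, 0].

[161, 156, 133, 204, 255, 9]

First, c1 ⊕ c2 = (M1 ⊕ K) ⊕ (M2 ⊕ K) = M1 ⊕ M2, so the key drops out. Then M2 = (M1 ⊕ M2) ⊕ M1 over the first 6 bytes.
byte 0: (da xor 1e) xor 65 = c4 xor 65 = a1
byte 1: (40 xor ae) xor 72 = ee xor 72 = 9c
byte 2: (cc xor 3b) xor 72 = f7 xor 72 = 85
byte 3: (70 xor d3) xor 6f = a3 xor 6f = cc
byte 4: (44 xor c9) xor 72 = 8d xor 72 = ff
byte 5: (94 xor bd) xor 20 = 29 xor 20 = 09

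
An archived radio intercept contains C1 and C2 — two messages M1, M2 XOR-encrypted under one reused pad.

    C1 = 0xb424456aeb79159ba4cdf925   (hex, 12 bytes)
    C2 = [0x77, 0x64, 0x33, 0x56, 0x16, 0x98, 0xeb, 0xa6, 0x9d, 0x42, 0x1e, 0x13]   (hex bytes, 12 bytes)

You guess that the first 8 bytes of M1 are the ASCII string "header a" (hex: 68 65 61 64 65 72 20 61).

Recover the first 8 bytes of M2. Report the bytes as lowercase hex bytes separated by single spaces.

First, C1 ⊕ C2 = (M1 ⊕ K) ⊕ (M2 ⊕ K) = M1 ⊕ M2, so the key drops out. Then M2 = (M1 ⊕ M2) ⊕ M1 over the first 8 bytes.
byte 0: (b4 ^ 77) ^ 68 = c3 ^ 68 = ab
byte 1: (24 ^ 64) ^ 65 = 40 ^ 65 = 25
byte 2: (45 ^ 33) ^ 61 = 76 ^ 61 = 17
byte 3: (6a ^ 56) ^ 64 = 3c ^ 64 = 58
byte 4: (eb ^ 16) ^ 65 = fd ^ 65 = 98
byte 5: (79 ^ 98) ^ 72 = e1 ^ 72 = 93
byte 6: (15 ^ eb) ^ 20 = fe ^ 20 = de
byte 7: (9b ^ a6) ^ 61 = 3d ^ 61 = 5c

ab 25 17 58 98 93 de 5c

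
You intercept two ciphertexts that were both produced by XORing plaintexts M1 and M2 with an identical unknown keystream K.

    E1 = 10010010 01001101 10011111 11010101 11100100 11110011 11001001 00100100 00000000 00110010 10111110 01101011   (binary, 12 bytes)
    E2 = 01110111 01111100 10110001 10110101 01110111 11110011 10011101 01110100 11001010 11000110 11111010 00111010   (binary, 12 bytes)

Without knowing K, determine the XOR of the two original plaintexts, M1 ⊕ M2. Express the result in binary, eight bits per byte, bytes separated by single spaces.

E1 ⊕ E2 = (M1 ⊕ K) ⊕ (M2 ⊕ K) = M1 ⊕ M2 — the shared key cancels under XOR.
92 XOR 77 = e5
4d XOR 7c = 31
9f XOR b1 = 2e
d5 XOR b5 = 60
e4 XOR 77 = 93
f3 XOR f3 = 00
c9 XOR 9d = 54
24 XOR 74 = 50
00 XOR ca = ca
32 XOR c6 = f4
be XOR fa = 44
6b XOR 3a = 51

11100101 00110001 00101110 01100000 10010011 00000000 01010100 01010000 11001010 11110100 01000100 01010001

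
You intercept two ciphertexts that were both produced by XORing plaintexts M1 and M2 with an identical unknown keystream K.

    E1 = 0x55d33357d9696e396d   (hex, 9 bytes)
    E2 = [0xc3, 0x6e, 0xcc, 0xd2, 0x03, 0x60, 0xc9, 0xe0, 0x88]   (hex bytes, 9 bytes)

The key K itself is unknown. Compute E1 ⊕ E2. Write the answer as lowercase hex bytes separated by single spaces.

E1 ⊕ E2 = (M1 ⊕ K) ⊕ (M2 ⊕ K) = M1 ⊕ M2 — the shared key cancels under XOR.
01010101 ⊕ 11000011 = 10010110
11010011 ⊕ 01101110 = 10111101
00110011 ⊕ 11001100 = 11111111
01010111 ⊕ 11010010 = 10000101
11011001 ⊕ 00000011 = 11011010
01101001 ⊕ 01100000 = 00001001
01101110 ⊕ 11001001 = 10100111
00111001 ⊕ 11100000 = 11011001
01101101 ⊕ 10001000 = 11100101

96 bd ff 85 da 09 a7 d9 e5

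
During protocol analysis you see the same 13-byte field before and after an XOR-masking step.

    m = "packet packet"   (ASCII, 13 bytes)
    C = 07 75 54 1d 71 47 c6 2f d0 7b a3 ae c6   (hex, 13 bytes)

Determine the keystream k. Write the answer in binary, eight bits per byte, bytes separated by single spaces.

01110111 00010100 00110111 01110110 00010100 00110011 11100110 01011111 10110001 00011000 11001000 11001011 10110010

Since C = m ⊕ k, XORing both sides with m gives k = m ⊕ C.
byte 0: 112 ⊕   7 = 119
byte 1:  97 ⊕ 117 =  20
byte 2:  99 ⊕  84 =  55
byte 3: 107 ⊕  29 = 118
byte 4: 101 ⊕ 113 =  20
byte 5: 116 ⊕  71 =  51
byte 6:  32 ⊕ 198 = 230
byte 7: 112 ⊕  47 =  95
byte 8:  97 ⊕ 208 = 177
byte 9:  99 ⊕ 123 =  24
byte 10: 107 ⊕ 163 = 200
byte 11: 101 ⊕ 174 = 203
byte 12: 116 ⊕ 198 = 178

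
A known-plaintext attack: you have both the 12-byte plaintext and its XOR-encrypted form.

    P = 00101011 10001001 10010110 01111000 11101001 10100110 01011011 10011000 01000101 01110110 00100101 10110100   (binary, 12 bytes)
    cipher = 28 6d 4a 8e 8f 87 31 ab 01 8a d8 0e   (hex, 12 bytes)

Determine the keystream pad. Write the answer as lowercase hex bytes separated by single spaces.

03 e4 dc f6 66 21 6a 33 44 fc fd ba

Since cipher = P ⊕ pad, XORing both sides with P gives pad = P ⊕ cipher.
2b XOR 28 = 03
89 XOR 6d = e4
96 XOR 4a = dc
78 XOR 8e = f6
e9 XOR 8f = 66
a6 XOR 87 = 21
5b XOR 31 = 6a
98 XOR ab = 33
45 XOR 01 = 44
76 XOR 8a = fc
25 XOR d8 = fd
b4 XOR 0e = ba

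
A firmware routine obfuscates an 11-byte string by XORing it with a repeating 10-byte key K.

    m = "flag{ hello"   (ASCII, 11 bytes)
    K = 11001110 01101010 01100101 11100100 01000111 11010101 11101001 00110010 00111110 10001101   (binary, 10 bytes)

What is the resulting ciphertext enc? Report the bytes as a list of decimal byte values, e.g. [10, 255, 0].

The 10-byte key repeats, so the effective keystream is ce 6a 65 e4 47 d5 e9 32 3e 8d ce.
byte 0: 102 ^ 206 = 168
byte 1: 108 ^ 106 =   6
byte 2:  97 ^ 101 =   4
byte 3: 103 ^ 228 = 131
byte 4: 123 ^  71 =  60
byte 5:  32 ^ 213 = 245
byte 6: 104 ^ 233 = 129
byte 7: 101 ^  50 =  87
byte 8: 108 ^  62 =  82
byte 9: 108 ^ 141 = 225
byte 10: 111 ^ 206 = 161

[168, 6, 4, 131, 60, 245, 129, 87, 82, 225, 161]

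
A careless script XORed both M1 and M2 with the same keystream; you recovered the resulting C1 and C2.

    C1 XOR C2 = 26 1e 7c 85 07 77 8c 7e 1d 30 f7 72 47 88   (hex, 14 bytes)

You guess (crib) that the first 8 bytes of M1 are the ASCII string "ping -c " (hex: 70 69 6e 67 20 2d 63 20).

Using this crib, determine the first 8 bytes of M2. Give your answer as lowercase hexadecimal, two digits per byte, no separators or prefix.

567712e2275aef5e

Since C1 ⊕ C2 = M1 ⊕ M2, XORing with the guessed M1 bytes yields the corresponding M2 bytes: M2 = (C1 ⊕ C2) ⊕ M1.
byte 0: 00100110 ⊕ 01110000 = 01010110
byte 1: 00011110 ⊕ 01101001 = 01110111
byte 2: 01111100 ⊕ 01101110 = 00010010
byte 3: 10000101 ⊕ 01100111 = 11100010
byte 4: 00000111 ⊕ 00100000 = 00100111
byte 5: 01110111 ⊕ 00101101 = 01011010
byte 6: 10001100 ⊕ 01100011 = 11101111
byte 7: 01111110 ⊕ 00100000 = 01011110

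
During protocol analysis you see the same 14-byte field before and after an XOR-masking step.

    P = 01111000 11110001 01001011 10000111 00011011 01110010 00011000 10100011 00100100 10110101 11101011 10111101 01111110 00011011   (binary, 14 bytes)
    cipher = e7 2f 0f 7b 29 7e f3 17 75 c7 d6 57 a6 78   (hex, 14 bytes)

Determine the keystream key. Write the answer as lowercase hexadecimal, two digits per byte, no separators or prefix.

Since cipher = P ⊕ key, XORing both sides with P gives key = P ⊕ cipher.
byte 0: 120 ^ 231 = 159
byte 1: 241 ^  47 = 222
byte 2:  75 ^  15 =  68
byte 3: 135 ^ 123 = 252
byte 4:  27 ^  41 =  50
byte 5: 114 ^ 126 =  12
byte 6:  24 ^ 243 = 235
byte 7: 163 ^  23 = 180
byte 8:  36 ^ 117 =  81
byte 9: 181 ^ 199 = 114
byte 10: 235 ^ 214 =  61
byte 11: 189 ^  87 = 234
byte 12: 126 ^ 166 = 216
byte 13:  27 ^ 120 =  99

9fde44fc320cebb451723dead863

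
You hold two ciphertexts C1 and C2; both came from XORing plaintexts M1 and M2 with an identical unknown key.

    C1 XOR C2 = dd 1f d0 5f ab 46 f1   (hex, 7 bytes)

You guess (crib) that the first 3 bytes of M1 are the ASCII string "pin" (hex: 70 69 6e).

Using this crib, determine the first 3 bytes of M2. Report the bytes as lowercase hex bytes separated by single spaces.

Since C1 ⊕ C2 = M1 ⊕ M2, XORing with the guessed M1 bytes yields the corresponding M2 bytes: M2 = (C1 ⊕ C2) ⊕ M1.
byte 0: dd ^ 70 = ad
byte 1: 1f ^ 69 = 76
byte 2: d0 ^ 6e = be

ad 76 be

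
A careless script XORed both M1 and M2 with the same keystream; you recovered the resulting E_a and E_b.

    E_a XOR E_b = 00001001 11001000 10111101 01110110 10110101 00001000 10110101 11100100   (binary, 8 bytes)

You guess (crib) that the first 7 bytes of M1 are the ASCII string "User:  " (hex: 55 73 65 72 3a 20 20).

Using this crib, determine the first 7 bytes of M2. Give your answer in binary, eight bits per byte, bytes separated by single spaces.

01011100 10111011 11011000 00000100 10001111 00101000 10010101

Since E_a ⊕ E_b = M1 ⊕ M2, XORing with the guessed M1 bytes yields the corresponding M2 bytes: M2 = (E_a ⊕ E_b) ⊕ M1.
09 ^ 55 = 5c
c8 ^ 73 = bb
bd ^ 65 = d8
76 ^ 72 = 04
b5 ^ 3a = 8f
08 ^ 20 = 28
b5 ^ 20 = 95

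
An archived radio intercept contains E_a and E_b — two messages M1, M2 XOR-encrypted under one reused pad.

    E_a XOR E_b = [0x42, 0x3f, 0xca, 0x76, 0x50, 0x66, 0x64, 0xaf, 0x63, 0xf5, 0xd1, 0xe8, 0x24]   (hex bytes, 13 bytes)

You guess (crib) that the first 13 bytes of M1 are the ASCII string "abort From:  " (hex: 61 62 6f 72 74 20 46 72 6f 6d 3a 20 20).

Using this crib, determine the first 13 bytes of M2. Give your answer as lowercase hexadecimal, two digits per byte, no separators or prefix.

235da504244622dd0c98ebc804

Since E_a ⊕ E_b = M1 ⊕ M2, XORing with the guessed M1 bytes yields the corresponding M2 bytes: M2 = (E_a ⊕ E_b) ⊕ M1.
42 ⊕ 61 = 23
3f ⊕ 62 = 5d
ca ⊕ 6f = a5
76 ⊕ 72 = 04
50 ⊕ 74 = 24
66 ⊕ 20 = 46
64 ⊕ 46 = 22
af ⊕ 72 = dd
63 ⊕ 6f = 0c
f5 ⊕ 6d = 98
d1 ⊕ 3a = eb
e8 ⊕ 20 = c8
24 ⊕ 20 = 04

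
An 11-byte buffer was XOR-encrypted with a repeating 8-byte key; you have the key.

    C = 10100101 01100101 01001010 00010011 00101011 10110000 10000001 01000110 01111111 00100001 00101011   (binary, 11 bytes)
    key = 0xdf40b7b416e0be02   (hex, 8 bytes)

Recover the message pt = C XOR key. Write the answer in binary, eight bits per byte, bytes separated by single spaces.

The 8-byte key repeats, so the effective keystream is df 40 b7 b4 16 e0 be 02 df 40 b7.
byte 0: 10100101 ⊕ 11011111 = 01111010
byte 1: 01100101 ⊕ 01000000 = 00100101
byte 2: 01001010 ⊕ 10110111 = 11111101
byte 3: 00010011 ⊕ 10110100 = 10100111
byte 4: 00101011 ⊕ 00010110 = 00111101
byte 5: 10110000 ⊕ 11100000 = 01010000
byte 6: 10000001 ⊕ 10111110 = 00111111
byte 7: 01000110 ⊕ 00000010 = 01000100
byte 8: 01111111 ⊕ 11011111 = 10100000
byte 9: 00100001 ⊕ 01000000 = 01100001
byte 10: 00101011 ⊕ 10110111 = 10011100

01111010 00100101 11111101 10100111 00111101 01010000 00111111 01000100 10100000 01100001 10011100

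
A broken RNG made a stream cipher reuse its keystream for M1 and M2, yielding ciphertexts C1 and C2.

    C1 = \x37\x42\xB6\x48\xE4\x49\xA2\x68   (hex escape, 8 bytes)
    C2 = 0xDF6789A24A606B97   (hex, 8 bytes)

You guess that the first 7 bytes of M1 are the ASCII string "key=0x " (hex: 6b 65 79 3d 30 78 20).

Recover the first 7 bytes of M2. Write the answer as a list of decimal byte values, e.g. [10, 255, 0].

[131, 64, 70, 215, 158, 81, 233]

First, C1 ⊕ C2 = (M1 ⊕ K) ⊕ (M2 ⊕ K) = M1 ⊕ M2, so the key drops out. Then M2 = (M1 ⊕ M2) ⊕ M1 over the first 7 bytes.
byte 0: (37 XOR df) XOR 6b = e8 XOR 6b = 83
byte 1: (42 XOR 67) XOR 65 = 25 XOR 65 = 40
byte 2: (b6 XOR 89) XOR 79 = 3f XOR 79 = 46
byte 3: (48 XOR a2) XOR 3d = ea XOR 3d = d7
byte 4: (e4 XOR 4a) XOR 30 = ae XOR 30 = 9e
byte 5: (49 XOR 60) XOR 78 = 29 XOR 78 = 51
byte 6: (a2 XOR 6b) XOR 20 = c9 XOR 20 = e9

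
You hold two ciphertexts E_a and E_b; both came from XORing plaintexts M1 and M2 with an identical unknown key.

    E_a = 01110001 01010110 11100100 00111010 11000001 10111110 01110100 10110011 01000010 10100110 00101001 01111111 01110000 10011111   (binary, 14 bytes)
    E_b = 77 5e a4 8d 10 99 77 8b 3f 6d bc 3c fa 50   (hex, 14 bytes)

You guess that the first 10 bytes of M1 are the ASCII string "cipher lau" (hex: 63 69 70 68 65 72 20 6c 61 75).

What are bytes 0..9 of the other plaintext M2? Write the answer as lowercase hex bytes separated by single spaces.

First, E_a ⊕ E_b = (M1 ⊕ K) ⊕ (M2 ⊕ K) = M1 ⊕ M2, so the key drops out. Then M2 = (M1 ⊕ M2) ⊕ M1 over the first 10 bytes.
byte 0: (71 ^ 77) ^ 63 = 06 ^ 63 = 65
byte 1: (56 ^ 5e) ^ 69 = 08 ^ 69 = 61
byte 2: (e4 ^ a4) ^ 70 = 40 ^ 70 = 30
byte 3: (3a ^ 8d) ^ 68 = b7 ^ 68 = df
byte 4: (c1 ^ 10) ^ 65 = d1 ^ 65 = b4
byte 5: (be ^ 99) ^ 72 = 27 ^ 72 = 55
byte 6: (74 ^ 77) ^ 20 = 03 ^ 20 = 23
byte 7: (b3 ^ 8b) ^ 6c = 38 ^ 6c = 54
byte 8: (42 ^ 3f) ^ 61 = 7d ^ 61 = 1c
byte 9: (a6 ^ 6d) ^ 75 = cb ^ 75 = be

65 61 30 df b4 55 23 54 1c be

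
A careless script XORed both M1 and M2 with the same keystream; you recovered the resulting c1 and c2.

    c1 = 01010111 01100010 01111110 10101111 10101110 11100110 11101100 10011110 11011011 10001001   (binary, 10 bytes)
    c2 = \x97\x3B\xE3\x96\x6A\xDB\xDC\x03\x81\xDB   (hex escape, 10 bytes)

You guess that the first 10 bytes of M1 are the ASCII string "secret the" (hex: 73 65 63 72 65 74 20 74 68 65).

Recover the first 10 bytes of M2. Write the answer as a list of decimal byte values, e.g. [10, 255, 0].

First, c1 ⊕ c2 = (M1 ⊕ K) ⊕ (M2 ⊕ K) = M1 ⊕ M2, so the key drops out. Then M2 = (M1 ⊕ M2) ⊕ M1 over the first 10 bytes.
byte 0: (57 XOR 97) XOR 73 = c0 XOR 73 = b3
byte 1: (62 XOR 3b) XOR 65 = 59 XOR 65 = 3c
byte 2: (7e XOR e3) XOR 63 = 9d XOR 63 = fe
byte 3: (af XOR 96) XOR 72 = 39 XOR 72 = 4b
byte 4: (ae XOR 6a) XOR 65 = c4 XOR 65 = a1
byte 5: (e6 XOR db) XOR 74 = 3d XOR 74 = 49
byte 6: (ec XOR dc) XOR 20 = 30 XOR 20 = 10
byte 7: (9e XOR 03) XOR 74 = 9d XOR 74 = e9
byte 8: (db XOR 81) XOR 68 = 5a XOR 68 = 32
byte 9: (89 XOR db) XOR 65 = 52 XOR 65 = 37

[179, 60, 254, 75, 161, 73, 16, 233, 50, 55]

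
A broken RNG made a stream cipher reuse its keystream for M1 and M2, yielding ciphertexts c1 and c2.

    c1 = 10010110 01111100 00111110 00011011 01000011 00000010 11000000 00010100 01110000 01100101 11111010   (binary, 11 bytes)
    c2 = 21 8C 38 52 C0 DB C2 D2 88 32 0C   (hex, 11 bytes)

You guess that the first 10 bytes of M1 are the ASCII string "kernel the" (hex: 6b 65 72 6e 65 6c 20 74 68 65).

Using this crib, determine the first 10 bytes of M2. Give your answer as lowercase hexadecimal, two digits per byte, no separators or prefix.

dc957427e6b522b29032

First, c1 ⊕ c2 = (M1 ⊕ K) ⊕ (M2 ⊕ K) = M1 ⊕ M2, so the key drops out. Then M2 = (M1 ⊕ M2) ⊕ M1 over the first 10 bytes.
byte 0: (96 ⊕ 21) ⊕ 6b = b7 ⊕ 6b = dc
byte 1: (7c ⊕ 8c) ⊕ 65 = f0 ⊕ 65 = 95
byte 2: (3e ⊕ 38) ⊕ 72 = 06 ⊕ 72 = 74
byte 3: (1b ⊕ 52) ⊕ 6e = 49 ⊕ 6e = 27
byte 4: (43 ⊕ c0) ⊕ 65 = 83 ⊕ 65 = e6
byte 5: (02 ⊕ db) ⊕ 6c = d9 ⊕ 6c = b5
byte 6: (c0 ⊕ c2) ⊕ 20 = 02 ⊕ 20 = 22
byte 7: (14 ⊕ d2) ⊕ 74 = c6 ⊕ 74 = b2
byte 8: (70 ⊕ 88) ⊕ 68 = f8 ⊕ 68 = 90
byte 9: (65 ⊕ 32) ⊕ 65 = 57 ⊕ 65 = 32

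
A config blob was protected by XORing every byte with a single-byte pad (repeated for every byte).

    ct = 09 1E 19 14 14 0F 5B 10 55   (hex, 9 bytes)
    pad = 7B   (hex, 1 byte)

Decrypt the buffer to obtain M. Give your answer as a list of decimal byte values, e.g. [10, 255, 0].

[114, 101, 98, 111, 111, 116, 32, 107, 46]

The 1-byte key repeats, so the effective keystream is 7b 7b 7b 7b 7b 7b 7b 7b 7b.
byte 0:   9 ⊕ 123 = 114
byte 1:  30 ⊕ 123 = 101
byte 2:  25 ⊕ 123 =  98
byte 3:  20 ⊕ 123 = 111
byte 4:  20 ⊕ 123 = 111
byte 5:  15 ⊕ 123 = 116
byte 6:  91 ⊕ 123 =  32
byte 7:  16 ⊕ 123 = 107
byte 8:  85 ⊕ 123 =  46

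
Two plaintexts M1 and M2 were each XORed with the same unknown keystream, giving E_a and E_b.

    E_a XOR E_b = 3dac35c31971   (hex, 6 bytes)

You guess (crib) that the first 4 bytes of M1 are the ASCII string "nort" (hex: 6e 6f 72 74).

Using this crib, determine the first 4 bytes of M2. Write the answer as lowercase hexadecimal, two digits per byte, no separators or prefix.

53c347b7

Since E_a ⊕ E_b = M1 ⊕ M2, XORing with the guessed M1 bytes yields the corresponding M2 bytes: M2 = (E_a ⊕ E_b) ⊕ M1.
3d ⊕ 6e = 53
ac ⊕ 6f = c3
35 ⊕ 72 = 47
c3 ⊕ 74 = b7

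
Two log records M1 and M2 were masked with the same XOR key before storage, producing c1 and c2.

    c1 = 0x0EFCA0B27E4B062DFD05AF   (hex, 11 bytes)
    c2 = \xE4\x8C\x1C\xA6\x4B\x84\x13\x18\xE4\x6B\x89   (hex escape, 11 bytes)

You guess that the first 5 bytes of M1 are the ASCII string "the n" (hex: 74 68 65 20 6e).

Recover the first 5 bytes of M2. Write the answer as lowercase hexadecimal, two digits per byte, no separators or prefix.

First, c1 ⊕ c2 = (M1 ⊕ K) ⊕ (M2 ⊕ K) = M1 ⊕ M2, so the key drops out. Then M2 = (M1 ⊕ M2) ⊕ M1 over the first 5 bytes.
byte 0: (0e XOR e4) XOR 74 = ea XOR 74 = 9e
byte 1: (fc XOR 8c) XOR 68 = 70 XOR 68 = 18
byte 2: (a0 XOR 1c) XOR 65 = bc XOR 65 = d9
byte 3: (b2 XOR a6) XOR 20 = 14 XOR 20 = 34
byte 4: (7e XOR 4b) XOR 6e = 35 XOR 6e = 5b

9e18d9345b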